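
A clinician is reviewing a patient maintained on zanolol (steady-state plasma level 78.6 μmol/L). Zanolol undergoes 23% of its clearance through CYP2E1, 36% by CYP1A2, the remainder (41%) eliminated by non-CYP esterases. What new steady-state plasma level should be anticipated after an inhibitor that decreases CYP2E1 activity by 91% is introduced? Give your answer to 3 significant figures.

The CYP2E1 pathway (23% of clearance) drops to 0.09× activity: 0.23 × 0.09 = 0.0207.
CYP1A2 (36%) and the residual 41% are unaffected.
Relative clearance = 0.0207 + 0.36 + 0.41 = 0.7907.
New steady-state plasma level = baseline ÷ relative clearance = 78.6 / 0.7907 = 99.4 μmol/L.

99.4 μmol/L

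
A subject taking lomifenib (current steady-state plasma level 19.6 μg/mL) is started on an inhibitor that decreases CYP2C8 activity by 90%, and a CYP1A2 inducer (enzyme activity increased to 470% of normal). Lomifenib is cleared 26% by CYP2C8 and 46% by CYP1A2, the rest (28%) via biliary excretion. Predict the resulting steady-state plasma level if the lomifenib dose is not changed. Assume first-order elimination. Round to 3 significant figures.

7.94 μg/mL

The CYP2C8 pathway (26% of clearance) drops to 0.1× activity: 0.26 × 0.1 = 0.026.
The CYP1A2 pathway (46% of clearance) increases to 4.7× activity: 0.46 × 4.7 = 2.162.
The remaining 28% of clearance is unaffected.
New clearance relative to baseline: 0.026 + 2.162 + 0.28 = 2.468.
Dividing the baseline by the relative clearance: 19.6 / 2.468 = 7.94 μg/mL.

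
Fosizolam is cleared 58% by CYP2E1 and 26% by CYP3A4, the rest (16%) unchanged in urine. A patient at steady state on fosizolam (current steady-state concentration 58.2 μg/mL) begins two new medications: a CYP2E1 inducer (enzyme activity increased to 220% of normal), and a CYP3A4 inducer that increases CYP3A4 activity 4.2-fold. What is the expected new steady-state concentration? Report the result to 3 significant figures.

23.0 μg/mL

The CYP2E1 pathway (58% of clearance) rises to 2.2× activity: 0.58 × 2.2 = 1.276.
The CYP3A4 pathway (26% of clearance) is boosted to 4.2× activity: 0.26 × 4.2 = 1.092.
The remaining 16% of clearance is unaffected.
CL_new/CL_old = 1.276 + 1.092 + 0.16 = 2.528.
Steady-state concentration ∝ 1/CL: new value = 58.2 / 2.528 = 23.0 μg/mL.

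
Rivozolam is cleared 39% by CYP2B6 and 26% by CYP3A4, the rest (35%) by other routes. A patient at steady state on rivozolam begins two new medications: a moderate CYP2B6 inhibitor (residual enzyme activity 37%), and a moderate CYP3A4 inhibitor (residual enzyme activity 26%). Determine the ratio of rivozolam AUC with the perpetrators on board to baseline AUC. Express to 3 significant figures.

CYP2B6: 0.39 × 0.37 = 0.1443
CYP3A4: 0.26 × 0.26 = 0.0676
Other: 0.35 (unchanged)
New clearance relative to baseline: 0.1443 + 0.0676 + 0.35 = 0.5619.
AUC ∝ 1/CL: fold-change = 1 / 0.5619 = 1.78.

1.78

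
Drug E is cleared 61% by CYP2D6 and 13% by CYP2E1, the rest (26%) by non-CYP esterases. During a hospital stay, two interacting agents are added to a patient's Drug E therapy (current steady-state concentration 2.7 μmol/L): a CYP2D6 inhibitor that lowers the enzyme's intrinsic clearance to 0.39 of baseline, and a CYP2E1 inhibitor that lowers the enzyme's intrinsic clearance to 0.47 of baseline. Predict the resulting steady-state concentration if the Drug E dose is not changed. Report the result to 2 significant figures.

The CYP2D6 pathway (61% of clearance) is reduced to 0.39× activity: 0.61 × 0.39 = 0.2379.
The CYP2E1 pathway (13% of clearance) is reduced to 0.47× activity: 0.13 × 0.47 = 0.0611.
Non-CYP routes (26%) are unchanged.
New clearance relative to baseline: 0.2379 + 0.0611 + 0.26 = 0.559.
Steady-state concentration ∝ 1/CL: new value = 2.7 / 0.559 = 4.8 μmol/L.

4.8 μmol/L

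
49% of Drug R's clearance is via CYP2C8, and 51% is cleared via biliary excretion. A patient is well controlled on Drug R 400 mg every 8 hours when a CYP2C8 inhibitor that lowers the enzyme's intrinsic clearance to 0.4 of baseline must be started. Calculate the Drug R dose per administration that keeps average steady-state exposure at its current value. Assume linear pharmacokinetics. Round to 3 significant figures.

The CYP2C8 pathway (49% of clearance) falls to 0.4× activity: 0.49 × 0.4 = 0.196.
The remaining 51% of clearance is unaffected.
CL_new/CL_old = 0.196 + 0.51 = 0.706.
Exposure is unchanged when dose changes in proportion to clearance. New dose = 400 mg × 0.706 = 282 mg.

282 mg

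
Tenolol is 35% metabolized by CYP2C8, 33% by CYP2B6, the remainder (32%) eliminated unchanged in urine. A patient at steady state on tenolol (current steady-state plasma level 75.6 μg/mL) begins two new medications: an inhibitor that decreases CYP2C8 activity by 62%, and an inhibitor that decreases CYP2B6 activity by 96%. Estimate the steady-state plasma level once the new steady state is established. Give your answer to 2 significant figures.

1.6 × 10² μg/mL

The CYP2C8 pathway (35% of clearance) falls to 0.38× activity: 0.35 × 0.38 = 0.133.
The CYP2B6 pathway (33% of clearance) drops to 0.04× activity: 0.33 × 0.04 = 0.0132.
Non-CYP routes (32%) are unchanged.
New clearance relative to baseline: 0.133 + 0.0132 + 0.32 = 0.4662.
Steady-state plasma level ∝ 1/CL: new value = 75.6 / 0.4662 = 1.6 × 10² μg/mL.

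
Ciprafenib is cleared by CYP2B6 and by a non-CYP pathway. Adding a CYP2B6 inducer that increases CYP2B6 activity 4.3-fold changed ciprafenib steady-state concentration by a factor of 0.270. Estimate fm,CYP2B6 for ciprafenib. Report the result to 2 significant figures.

0.82

CL'/CL = 1 / 0.270 = 3.704
4.3·fm + (1 − fm) = 3.704
fm = (3.704 − 1) / (4.3 − 1) = 0.82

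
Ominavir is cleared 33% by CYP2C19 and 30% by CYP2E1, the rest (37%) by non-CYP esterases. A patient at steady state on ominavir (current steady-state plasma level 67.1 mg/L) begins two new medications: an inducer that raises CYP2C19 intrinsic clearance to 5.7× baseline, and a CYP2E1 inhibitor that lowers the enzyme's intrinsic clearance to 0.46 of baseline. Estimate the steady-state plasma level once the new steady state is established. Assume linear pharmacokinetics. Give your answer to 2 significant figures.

The CYP2C19 pathway (33% of clearance) rises to 5.7× activity: 0.33 × 5.7 = 1.881.
The CYP2E1 pathway (30% of clearance) drops to 0.46× activity: 0.3 × 0.46 = 0.138.
Non-CYP routes (37%) are unchanged.
Relative clearance = 1.881 + 0.138 + 0.37 = 2.389.
Steady-state plasma level ∝ 1/CL: new value = 67.1 / 2.389 = 28 mg/L.

28 mg/L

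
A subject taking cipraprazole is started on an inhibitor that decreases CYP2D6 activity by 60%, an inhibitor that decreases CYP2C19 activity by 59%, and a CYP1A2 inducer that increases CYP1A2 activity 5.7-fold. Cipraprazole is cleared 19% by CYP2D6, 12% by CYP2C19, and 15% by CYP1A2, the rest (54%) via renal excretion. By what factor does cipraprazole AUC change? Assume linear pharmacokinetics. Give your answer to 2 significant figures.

The CYP2D6 pathway (19% of clearance) drops to 0.4× activity: 0.19 × 0.4 = 0.076.
The CYP2C19 pathway (12% of clearance) is reduced to 0.41× activity: 0.12 × 0.41 = 0.0492.
The CYP1A2 pathway (15% of clearance) is boosted to 5.7× activity: 0.15 × 5.7 = 0.855.
Non-CYP routes (54%) are unchanged.
CL_new/CL_old = 0.076 + 0.0492 + 0.855 + 0.54 = 1.5202.
Because AUC varies inversely with clearance, the combined effect is 1 / 1.5202 = 0.66.

0.66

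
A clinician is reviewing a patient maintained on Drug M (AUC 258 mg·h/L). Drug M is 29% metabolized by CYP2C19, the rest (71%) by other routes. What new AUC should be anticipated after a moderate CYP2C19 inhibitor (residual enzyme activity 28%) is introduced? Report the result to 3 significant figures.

The CYP2C19 pathway (29% of clearance) drops to 0.28× activity: 0.29 × 0.28 = 0.0812.
The remaining 71% of clearance is unaffected.
Relative clearance = 0.0812 + 0.71 = 0.7912.
With dosing unchanged, AUC scales as 1/CL: 258 / 0.7912 = 326 mg·h/L.

326 mg·h/L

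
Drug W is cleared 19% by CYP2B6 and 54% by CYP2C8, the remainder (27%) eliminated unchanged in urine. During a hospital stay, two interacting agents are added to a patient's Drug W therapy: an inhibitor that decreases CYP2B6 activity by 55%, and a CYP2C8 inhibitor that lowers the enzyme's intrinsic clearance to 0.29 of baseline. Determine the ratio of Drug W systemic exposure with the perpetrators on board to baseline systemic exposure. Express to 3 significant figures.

1.95

The CYP2B6 pathway (19% of clearance) drops to 0.45× activity: 0.19 × 0.45 = 0.0855.
The CYP2C8 pathway (54% of clearance) is reduced to 0.29× activity: 0.54 × 0.29 = 0.1566.
Non-CYP routes (27%) are unchanged.
Relative clearance = 0.0855 + 0.1566 + 0.27 = 0.5121.
Because systemic exposure varies inversely with clearance, the combined effect is 1 / 0.5121 = 1.95.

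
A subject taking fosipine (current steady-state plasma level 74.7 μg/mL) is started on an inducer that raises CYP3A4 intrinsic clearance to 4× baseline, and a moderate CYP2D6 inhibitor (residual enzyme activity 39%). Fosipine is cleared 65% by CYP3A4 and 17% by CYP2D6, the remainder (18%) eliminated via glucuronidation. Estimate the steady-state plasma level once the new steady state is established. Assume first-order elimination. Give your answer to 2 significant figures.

The CYP3A4 pathway (65% of clearance) is boosted to 4× activity: 0.65 × 4 = 2.6.
The CYP2D6 pathway (17% of clearance) drops to 0.39× activity: 0.17 × 0.39 = 0.0663.
The remaining 18% of clearance is unaffected.
New clearance relative to baseline: 2.6 + 0.0663 + 0.18 = 2.8463.
Dividing the baseline by the relative clearance: 74.7 / 2.8463 = 26 μg/mL.

26 μg/mL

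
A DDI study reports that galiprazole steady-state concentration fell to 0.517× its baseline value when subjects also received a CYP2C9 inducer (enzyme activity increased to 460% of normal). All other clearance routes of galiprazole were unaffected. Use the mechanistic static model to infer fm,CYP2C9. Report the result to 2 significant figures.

Call the CYP2C9 fraction fm. After the interaction, CL_new/CL_old = fm × 4.6 + (1 − fm).
Steady-state concentration ratio = 1 / (new CL fraction), so new CL fraction = 1 / 0.517 = 1.934.
fm × 4.6 + 1 − fm = 1.934  ⇒  fm × (4.6 − 1) = 0.9342  ⇒  fm = 0.26.

0.26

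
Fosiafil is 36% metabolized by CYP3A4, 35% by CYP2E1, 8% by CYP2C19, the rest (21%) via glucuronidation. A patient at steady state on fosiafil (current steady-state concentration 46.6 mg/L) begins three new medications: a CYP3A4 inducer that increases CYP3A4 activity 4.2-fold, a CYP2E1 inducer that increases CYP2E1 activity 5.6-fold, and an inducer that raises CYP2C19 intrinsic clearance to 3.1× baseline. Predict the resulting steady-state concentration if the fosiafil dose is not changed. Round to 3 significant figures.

The CYP3A4 pathway (36% of clearance) rises to 4.2× activity: 0.36 × 4.2 = 1.512.
The CYP2E1 pathway (35% of clearance) rises to 5.6× activity: 0.35 × 5.6 = 1.96.
The CYP2C19 pathway (8% of clearance) increases to 3.1× activity: 0.08 × 3.1 = 0.248.
Non-CYP routes (21%) are unchanged.
CL_new/CL_old = 1.512 + 1.96 + 0.248 + 0.21 = 3.93.
Steady-state concentration ∝ 1/CL: new value = 46.6 / 3.93 = 11.9 mg/L.

11.9 mg/L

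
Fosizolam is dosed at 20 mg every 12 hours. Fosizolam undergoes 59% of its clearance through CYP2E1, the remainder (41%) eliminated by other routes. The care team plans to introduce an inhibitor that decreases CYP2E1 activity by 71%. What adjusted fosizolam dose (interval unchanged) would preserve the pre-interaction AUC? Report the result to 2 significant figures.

12 mg

The CYP2E1 pathway (59% of clearance) is reduced to 0.29× activity: 0.59 × 0.29 = 0.1711.
The remaining 41% of clearance is unaffected.
New clearance relative to baseline: 0.1711 + 0.41 = 0.5811.
Css,avg = (dose rate)/CL, so holding Css fixed requires dose ∝ CL: 20 × 0.5811 = 12 mg.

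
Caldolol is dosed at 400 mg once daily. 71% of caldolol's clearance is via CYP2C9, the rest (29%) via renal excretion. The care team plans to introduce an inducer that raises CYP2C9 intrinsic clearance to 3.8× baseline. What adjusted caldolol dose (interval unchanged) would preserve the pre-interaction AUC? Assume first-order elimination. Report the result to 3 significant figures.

CYP2C9: 0.71 × 3.8 = 2.698
Other: 0.29 (unchanged)
New clearance relative to baseline: 2.698 + 0.29 = 2.988.
To maintain the same steady-state level, dose must scale with clearance: new dose = 400 × 2.988 = 1.20 × 10³ mg.

1.20 × 10³ mg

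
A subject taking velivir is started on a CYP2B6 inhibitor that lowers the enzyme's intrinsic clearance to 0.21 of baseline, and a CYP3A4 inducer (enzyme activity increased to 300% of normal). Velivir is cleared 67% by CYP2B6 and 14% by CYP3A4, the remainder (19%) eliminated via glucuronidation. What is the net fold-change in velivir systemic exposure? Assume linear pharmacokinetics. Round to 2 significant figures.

1.3

The CYP2B6 pathway (67% of clearance) drops to 0.21× activity: 0.67 × 0.21 = 0.1407.
The CYP3A4 pathway (14% of clearance) increases to 3× activity: 0.14 × 3 = 0.42.
Non-CYP routes (19%) are unchanged.
Relative clearance = 0.1407 + 0.42 + 0.19 = 0.7507.
Net systemic exposure ratio = 1 / 0.7507 = 1.3.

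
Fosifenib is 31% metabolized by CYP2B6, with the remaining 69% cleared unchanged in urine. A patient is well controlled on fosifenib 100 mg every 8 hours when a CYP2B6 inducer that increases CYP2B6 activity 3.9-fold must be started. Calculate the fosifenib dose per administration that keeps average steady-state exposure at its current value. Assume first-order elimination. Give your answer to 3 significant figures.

CYP2B6: 0.31 × 3.9 = 1.209
Other: 0.69 (unchanged)
Relative clearance = 1.209 + 0.69 = 1.899.
To maintain the same steady-state level, dose must scale with clearance: new dose = 100 × 1.899 = 190 mg.

190 mg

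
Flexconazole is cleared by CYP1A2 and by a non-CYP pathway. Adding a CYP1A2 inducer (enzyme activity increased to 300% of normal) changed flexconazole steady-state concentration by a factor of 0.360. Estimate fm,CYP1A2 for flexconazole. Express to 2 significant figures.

CL'/CL = 1 / 0.360 = 2.778
3·fm + (1 − fm) = 2.778
fm = (2.778 − 1) / (3 − 1) = 0.89

0.89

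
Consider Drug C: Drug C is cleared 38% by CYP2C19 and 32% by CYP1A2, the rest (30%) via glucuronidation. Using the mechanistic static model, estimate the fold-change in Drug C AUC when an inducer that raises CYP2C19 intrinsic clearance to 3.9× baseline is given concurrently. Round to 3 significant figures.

CYP2C19: 0.38 × 3.9 = 1.482
CYP1A2: 0.32 (unchanged)
Other: 0.3 (unchanged)
New clearance relative to baseline: 1.482 + 0.32 + 0.3 = 2.102.
AUC is inversely proportional to clearance, so the fold-change is 1 / 2.102 = 0.476.

0.476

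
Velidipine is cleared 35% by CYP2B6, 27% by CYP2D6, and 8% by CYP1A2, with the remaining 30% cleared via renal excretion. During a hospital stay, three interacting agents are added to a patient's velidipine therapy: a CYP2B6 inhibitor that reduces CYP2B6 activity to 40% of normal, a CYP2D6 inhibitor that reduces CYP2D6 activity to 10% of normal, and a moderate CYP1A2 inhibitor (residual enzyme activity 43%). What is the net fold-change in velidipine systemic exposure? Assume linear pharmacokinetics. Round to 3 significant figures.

CYP2B6: 0.35 × 0.4 = 0.14
CYP2D6: 0.27 × 0.1 = 0.027
CYP1A2: 0.08 × 0.43 = 0.0344
Other: 0.3 (unchanged)
Relative clearance = 0.14 + 0.027 + 0.0344 + 0.3 = 0.5014.
Net systemic exposure ratio = 1 / 0.5014 = 1.99.

1.99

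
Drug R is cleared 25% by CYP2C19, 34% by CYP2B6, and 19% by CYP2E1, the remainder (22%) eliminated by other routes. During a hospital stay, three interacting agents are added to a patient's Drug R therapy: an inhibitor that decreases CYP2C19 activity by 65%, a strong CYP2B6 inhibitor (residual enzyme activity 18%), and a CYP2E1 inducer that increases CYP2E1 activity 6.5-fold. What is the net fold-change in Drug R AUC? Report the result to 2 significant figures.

The CYP2C19 pathway (25% of clearance) drops to 0.35× activity: 0.25 × 0.35 = 0.0875.
The CYP2B6 pathway (34% of clearance) drops to 0.18× activity: 0.34 × 0.18 = 0.0612.
The CYP2E1 pathway (19% of clearance) increases to 6.5× activity: 0.19 × 6.5 = 1.235.
Non-CYP routes (22%) are unchanged.
CL_new/CL_old = 0.0875 + 0.0612 + 1.235 + 0.22 = 1.6037.
Because AUC varies inversely with clearance, the combined effect is 1 / 1.6037 = 0.62.

0.62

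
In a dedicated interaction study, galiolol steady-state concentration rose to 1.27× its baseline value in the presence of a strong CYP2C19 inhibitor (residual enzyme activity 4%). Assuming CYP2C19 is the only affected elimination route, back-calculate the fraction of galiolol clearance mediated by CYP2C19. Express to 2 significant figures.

Let fm be the CYP2C19 fraction. New clearance relative to baseline = fm × 0.04 + (1 − fm).
Steady-state concentration ratio = 1 / (new CL fraction), so new CL fraction = 1 / 1.27 = 0.7874.
fm × 0.04 + 1 − fm = 0.7874  ⇒  fm × (0.04 − 1) = −0.2126  ⇒  fm = 0.22.

0.22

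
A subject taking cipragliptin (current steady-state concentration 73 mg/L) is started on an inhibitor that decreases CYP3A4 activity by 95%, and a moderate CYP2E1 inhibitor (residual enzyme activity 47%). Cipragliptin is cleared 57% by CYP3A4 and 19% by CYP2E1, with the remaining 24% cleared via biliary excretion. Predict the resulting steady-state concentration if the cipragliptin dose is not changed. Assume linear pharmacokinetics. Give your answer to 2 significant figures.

2.0 × 10² mg/L

CYP3A4: 0.57 × 0.05 = 0.0285
CYP2E1: 0.19 × 0.47 = 0.0893
Other: 0.24 (unchanged)
Relative clearance = 0.0285 + 0.0893 + 0.24 = 0.3578.
Dividing the baseline by the relative clearance: 73 / 0.3578 = 2.0 × 10² mg/L.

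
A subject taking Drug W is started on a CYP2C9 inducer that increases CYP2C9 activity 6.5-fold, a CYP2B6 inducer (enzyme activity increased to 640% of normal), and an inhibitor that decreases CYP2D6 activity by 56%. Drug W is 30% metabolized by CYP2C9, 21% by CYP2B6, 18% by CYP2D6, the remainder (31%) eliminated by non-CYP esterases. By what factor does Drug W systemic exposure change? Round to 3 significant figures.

0.272

The CYP2C9 pathway (30% of clearance) is boosted to 6.5× activity: 0.3 × 6.5 = 1.95.
The CYP2B6 pathway (21% of clearance) increases to 6.4× activity: 0.21 × 6.4 = 1.344.
The CYP2D6 pathway (18% of clearance) falls to 0.44× activity: 0.18 × 0.44 = 0.0792.
The remaining 31% of clearance is unaffected.
CL_new/CL_old = 1.95 + 1.344 + 0.0792 + 0.31 = 3.6832.
Net systemic exposure ratio = 1 / 3.6832 = 0.272.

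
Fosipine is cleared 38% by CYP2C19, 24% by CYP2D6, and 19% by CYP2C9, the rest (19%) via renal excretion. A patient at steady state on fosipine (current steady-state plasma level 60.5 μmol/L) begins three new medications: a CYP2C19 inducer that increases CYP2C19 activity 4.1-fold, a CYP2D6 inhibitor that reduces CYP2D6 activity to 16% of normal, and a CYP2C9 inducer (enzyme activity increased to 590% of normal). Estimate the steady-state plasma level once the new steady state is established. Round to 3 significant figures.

The CYP2C19 pathway (38% of clearance) is boosted to 4.1× activity: 0.38 × 4.1 = 1.558.
The CYP2D6 pathway (24% of clearance) drops to 0.16× activity: 0.24 × 0.16 = 0.0384.
The CYP2C9 pathway (19% of clearance) rises to 5.9× activity: 0.19 × 5.9 = 1.121.
The remaining 19% of clearance is unaffected.
Relative clearance = 1.558 + 0.0384 + 1.121 + 0.19 = 2.9074.
Dividing the baseline by the relative clearance: 60.5 / 2.9074 = 20.8 μmol/L.

20.8 μmol/L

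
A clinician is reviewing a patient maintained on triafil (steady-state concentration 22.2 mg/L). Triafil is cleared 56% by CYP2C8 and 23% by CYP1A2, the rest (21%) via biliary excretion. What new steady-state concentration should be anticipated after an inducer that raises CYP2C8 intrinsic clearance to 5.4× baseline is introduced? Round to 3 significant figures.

The CYP2C8 pathway (56% of clearance) rises to 5.4× activity: 0.56 × 5.4 = 3.024.
CYP1A2 (23%) and the residual 21% are unaffected.
New clearance relative to baseline: 3.024 + 0.23 + 0.21 = 3.464.
Steady-state concentration ∝ 1/CL, so new value = 22.2 / 3.464 = 6.41 mg/L.

6.41 mg/L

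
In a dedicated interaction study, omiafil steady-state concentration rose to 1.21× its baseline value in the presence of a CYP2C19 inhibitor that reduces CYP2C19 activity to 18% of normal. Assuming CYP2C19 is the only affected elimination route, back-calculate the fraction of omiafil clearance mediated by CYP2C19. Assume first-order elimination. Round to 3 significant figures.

0.212

Call the CYP2C19 fraction fm. After the interaction, CL_new/CL_old = fm × 0.18 + (1 − fm).
Steady-state concentration ratio = 1 / (new CL fraction), so new CL fraction = 1 / 1.21 = 0.8264.
fm × 0.18 + 1 − fm = 0.8264  ⇒  fm × (0.18 − 1) = −0.1736  ⇒  fm = 0.212.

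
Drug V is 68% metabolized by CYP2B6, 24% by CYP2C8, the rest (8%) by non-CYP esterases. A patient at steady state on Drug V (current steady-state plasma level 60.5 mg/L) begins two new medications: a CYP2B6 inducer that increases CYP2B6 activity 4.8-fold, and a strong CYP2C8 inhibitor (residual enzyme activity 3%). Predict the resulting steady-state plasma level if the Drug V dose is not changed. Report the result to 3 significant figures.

18.1 mg/L

The CYP2B6 pathway (68% of clearance) increases to 4.8× activity: 0.68 × 4.8 = 3.264.
The CYP2C8 pathway (24% of clearance) falls to 0.03× activity: 0.24 × 0.03 = 0.0072.
The remaining 8% of clearance is unaffected.
CL_new/CL_old = 3.264 + 0.0072 + 0.08 = 3.3512.
Dividing the baseline by the relative clearance: 60.5 / 3.3512 = 18.1 mg/L.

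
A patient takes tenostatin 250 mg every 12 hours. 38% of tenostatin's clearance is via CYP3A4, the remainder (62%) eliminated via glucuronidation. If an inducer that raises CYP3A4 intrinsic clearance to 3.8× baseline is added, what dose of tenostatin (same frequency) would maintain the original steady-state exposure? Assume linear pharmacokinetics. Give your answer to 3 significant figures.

516 mg

The CYP3A4 pathway (38% of clearance) increases to 3.8× activity: 0.38 × 3.8 = 1.444.
The remaining 62% of clearance is unaffected.
New clearance relative to baseline: 1.444 + 0.62 = 2.064.
Css,avg = (dose rate)/CL, so holding Css fixed requires dose ∝ CL: 250 × 2.064 = 516 mg.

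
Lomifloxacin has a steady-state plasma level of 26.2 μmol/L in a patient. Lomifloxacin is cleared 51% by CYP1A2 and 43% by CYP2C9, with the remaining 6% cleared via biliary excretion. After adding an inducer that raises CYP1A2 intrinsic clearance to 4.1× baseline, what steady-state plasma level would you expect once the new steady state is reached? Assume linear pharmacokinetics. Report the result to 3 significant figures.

10.2 μmol/L

The CYP1A2 pathway (51% of clearance) rises to 4.1× activity: 0.51 × 4.1 = 2.091.
CYP2C9 (43%) and the residual 6% are unaffected.
New clearance relative to baseline: 2.091 + 0.43 + 0.06 = 2.581.
New steady-state plasma level = baseline ÷ relative clearance = 26.2 / 2.581 = 10.2 μmol/L.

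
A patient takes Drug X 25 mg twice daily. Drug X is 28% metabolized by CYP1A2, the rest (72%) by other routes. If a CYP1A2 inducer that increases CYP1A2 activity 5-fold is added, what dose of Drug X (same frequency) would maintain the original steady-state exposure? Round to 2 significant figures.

The CYP1A2 pathway (28% of clearance) rises to 5× activity: 0.28 × 5 = 1.4.
Non-CYP routes (72%) are unchanged.
CL_new/CL_old = 1.4 + 0.72 = 2.12.
Css,avg = (dose rate)/CL, so holding Css fixed requires dose ∝ CL: 25 × 2.12 = 53 mg.

53 mg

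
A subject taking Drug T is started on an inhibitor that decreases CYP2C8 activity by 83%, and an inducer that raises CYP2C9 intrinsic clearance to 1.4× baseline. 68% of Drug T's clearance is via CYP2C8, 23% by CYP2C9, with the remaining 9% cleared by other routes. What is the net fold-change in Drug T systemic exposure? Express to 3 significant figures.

1.90

The CYP2C8 pathway (68% of clearance) drops to 0.17× activity: 0.68 × 0.17 = 0.1156.
The CYP2C9 pathway (23% of clearance) is boosted to 1.4× activity: 0.23 × 1.4 = 0.322.
The remaining 9% of clearance is unaffected.
CL_new/CL_old = 0.1156 + 0.322 + 0.09 = 0.5276.
Because systemic exposure varies inversely with clearance, the combined effect is 1 / 0.5276 = 1.90.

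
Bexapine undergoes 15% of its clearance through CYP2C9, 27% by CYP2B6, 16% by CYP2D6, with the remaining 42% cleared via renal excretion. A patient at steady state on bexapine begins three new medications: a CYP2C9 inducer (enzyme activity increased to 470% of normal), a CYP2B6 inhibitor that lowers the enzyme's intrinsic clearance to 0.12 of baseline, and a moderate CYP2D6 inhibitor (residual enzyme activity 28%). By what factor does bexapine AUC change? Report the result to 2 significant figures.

CYP2C9: 0.15 × 4.7 = 0.705
CYP2B6: 0.27 × 0.12 = 0.0324
CYP2D6: 0.16 × 0.28 = 0.0448
Other: 0.42 (unchanged)
New clearance relative to baseline: 0.705 + 0.0324 + 0.0448 + 0.42 = 1.2022.
Net AUC ratio = 1 / 1.2022 = 0.83.

0.83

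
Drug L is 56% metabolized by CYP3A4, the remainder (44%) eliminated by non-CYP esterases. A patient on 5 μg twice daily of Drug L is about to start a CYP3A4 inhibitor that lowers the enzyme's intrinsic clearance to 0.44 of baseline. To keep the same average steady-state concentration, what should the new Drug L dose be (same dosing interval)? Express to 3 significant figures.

3.43 μg

The CYP3A4 pathway (56% of clearance) falls to 0.44× activity: 0.56 × 0.44 = 0.2464.
The remaining 44% of clearance is unaffected.
CL_new/CL_old = 0.2464 + 0.44 = 0.6864.
Exposure is unchanged when dose changes in proportion to clearance. New dose = 5 μg × 0.6864 = 3.43 μg.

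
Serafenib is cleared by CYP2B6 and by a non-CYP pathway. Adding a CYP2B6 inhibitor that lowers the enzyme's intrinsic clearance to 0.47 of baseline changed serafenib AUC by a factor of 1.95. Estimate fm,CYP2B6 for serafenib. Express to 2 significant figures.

0.92

Call the CYP2B6 fraction fm. After the interaction, CL_new/CL_old = fm × 0.47 + (1 − fm).
AUC ratio = 1 / (new CL fraction), so new CL fraction = 1 / 1.95 = 0.5128.
fm × 0.47 + 1 − fm = 0.5128  ⇒  fm × (0.47 − 1) = −0.4872  ⇒  fm = 0.92.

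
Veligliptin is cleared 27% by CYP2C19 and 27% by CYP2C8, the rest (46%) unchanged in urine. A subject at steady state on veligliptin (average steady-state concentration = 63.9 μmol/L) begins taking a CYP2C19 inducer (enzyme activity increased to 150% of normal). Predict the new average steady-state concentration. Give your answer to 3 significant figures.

56.3 μmol/L

CYP2C19: 0.27 × 1.5 = 0.405
CYP2C8: 0.27 (unchanged)
Other: 0.46 (unchanged)
CL_new/CL_old = 0.405 + 0.27 + 0.46 = 1.135.
With dosing unchanged, average steady-state concentration scales as 1/CL: 63.9 / 1.135 = 56.3 μmol/L.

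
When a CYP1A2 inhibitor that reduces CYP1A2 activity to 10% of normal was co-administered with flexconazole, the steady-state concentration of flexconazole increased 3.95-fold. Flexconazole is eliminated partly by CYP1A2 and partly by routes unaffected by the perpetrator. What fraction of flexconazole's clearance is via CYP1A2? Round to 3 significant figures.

Write x for the fraction cleared via CYP1A2. The observed steady-state concentration change means clearance fell to 1/3.95 = 0.2532 of baseline.
Only the CYP1A2 route changed, so 0.2532 = x·0.1 + (1 − x), giving x = 0.830.

0.830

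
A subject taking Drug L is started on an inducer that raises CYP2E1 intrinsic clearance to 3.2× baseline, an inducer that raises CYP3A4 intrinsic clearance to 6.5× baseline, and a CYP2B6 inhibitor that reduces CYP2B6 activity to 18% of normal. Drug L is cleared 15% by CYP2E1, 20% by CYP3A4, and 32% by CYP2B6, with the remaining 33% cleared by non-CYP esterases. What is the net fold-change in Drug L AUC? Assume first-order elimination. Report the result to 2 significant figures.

The CYP2E1 pathway (15% of clearance) increases to 3.2× activity: 0.15 × 3.2 = 0.48.
The CYP3A4 pathway (20% of clearance) increases to 6.5× activity: 0.2 × 6.5 = 1.3.
The CYP2B6 pathway (32% of clearance) falls to 0.18× activity: 0.32 × 0.18 = 0.0576.
The remaining 33% of clearance is unaffected.
Relative clearance = 0.48 + 1.3 + 0.0576 + 0.33 = 2.1676.
Because AUC varies inversely with clearance, the combined effect is 1 / 2.1676 = 0.46.

0.46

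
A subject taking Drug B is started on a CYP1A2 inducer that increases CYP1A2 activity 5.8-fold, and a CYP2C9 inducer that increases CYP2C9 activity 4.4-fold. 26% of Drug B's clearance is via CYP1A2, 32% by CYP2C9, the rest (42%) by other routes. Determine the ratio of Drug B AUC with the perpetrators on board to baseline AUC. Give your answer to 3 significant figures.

0.300

The CYP1A2 pathway (26% of clearance) rises to 5.8× activity: 0.26 × 5.8 = 1.508.
The CYP2C9 pathway (32% of clearance) rises to 4.4× activity: 0.32 × 4.4 = 1.408.
Non-CYP routes (42%) are unchanged.
New clearance relative to baseline: 1.508 + 1.408 + 0.42 = 3.336.
AUC ∝ 1/CL: fold-change = 1 / 3.336 = 0.300.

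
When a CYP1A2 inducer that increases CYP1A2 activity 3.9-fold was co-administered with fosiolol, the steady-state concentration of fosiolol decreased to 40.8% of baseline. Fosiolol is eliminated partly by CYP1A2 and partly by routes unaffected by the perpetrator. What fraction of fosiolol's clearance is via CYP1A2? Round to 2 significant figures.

0.50

Call the CYP1A2 fraction fm. After the interaction, CL_new/CL_old = fm × 3.9 + (1 − fm).
Steady-state concentration ratio = 1 / (new CL fraction), so new CL fraction = 1 / 0.408 = 2.451.
fm × 3.9 + 1 − fm = 2.451  ⇒  fm × (3.9 − 1) = 1.451  ⇒  fm = 0.50.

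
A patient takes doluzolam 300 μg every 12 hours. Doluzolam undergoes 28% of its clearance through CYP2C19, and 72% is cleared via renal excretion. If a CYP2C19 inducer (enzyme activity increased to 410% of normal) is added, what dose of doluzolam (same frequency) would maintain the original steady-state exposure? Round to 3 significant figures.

560 μg

CYP2C19: 0.28 × 4.1 = 1.148
Other: 0.72 (unchanged)
New clearance relative to baseline: 1.148 + 0.72 = 1.868.
To maintain the same steady-state level, dose must scale with clearance: new dose = 300 × 1.868 = 560 μg.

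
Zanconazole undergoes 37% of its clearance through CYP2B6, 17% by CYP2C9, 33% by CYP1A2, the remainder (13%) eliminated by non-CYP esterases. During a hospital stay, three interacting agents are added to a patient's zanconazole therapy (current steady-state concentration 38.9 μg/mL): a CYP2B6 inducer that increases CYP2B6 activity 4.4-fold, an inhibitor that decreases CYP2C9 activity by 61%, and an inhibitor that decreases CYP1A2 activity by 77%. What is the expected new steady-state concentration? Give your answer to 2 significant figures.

20 μg/mL

CYP2B6: 0.37 × 4.4 = 1.628
CYP2C9: 0.17 × 0.39 = 0.0663
CYP1A2: 0.33 × 0.23 = 0.0759
Other: 0.13 (unchanged)
New clearance relative to baseline: 1.628 + 0.0663 + 0.0759 + 0.13 = 1.9002.
Steady-state concentration ∝ 1/CL: new value = 38.9 / 1.9002 = 20 μg/mL.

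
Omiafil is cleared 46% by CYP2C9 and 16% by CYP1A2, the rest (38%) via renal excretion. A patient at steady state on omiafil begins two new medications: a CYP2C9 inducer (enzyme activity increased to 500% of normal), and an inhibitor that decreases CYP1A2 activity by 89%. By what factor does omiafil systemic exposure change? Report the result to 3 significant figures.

0.371

The CYP2C9 pathway (46% of clearance) increases to 5× activity: 0.46 × 5 = 2.3.
The CYP1A2 pathway (16% of clearance) falls to 0.11× activity: 0.16 × 0.11 = 0.0176.
The remaining 38% of clearance is unaffected.
Relative clearance = 2.3 + 0.0176 + 0.38 = 2.6976.
Because systemic exposure varies inversely with clearance, the combined effect is 1 / 2.6976 = 0.371.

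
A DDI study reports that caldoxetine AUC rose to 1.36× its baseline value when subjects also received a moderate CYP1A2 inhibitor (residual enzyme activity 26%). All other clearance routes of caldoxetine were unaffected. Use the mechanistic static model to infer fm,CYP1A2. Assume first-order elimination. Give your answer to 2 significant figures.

0.36

Let fm be the CYP1A2 fraction. New clearance relative to baseline = fm × 0.26 + (1 − fm).
AUC ratio = 1 / (new CL fraction), so new CL fraction = 1 / 1.36 = 0.7353.
fm × 0.26 + 1 − fm = 0.7353  ⇒  fm × (0.26 − 1) = −0.2647  ⇒  fm = 0.36.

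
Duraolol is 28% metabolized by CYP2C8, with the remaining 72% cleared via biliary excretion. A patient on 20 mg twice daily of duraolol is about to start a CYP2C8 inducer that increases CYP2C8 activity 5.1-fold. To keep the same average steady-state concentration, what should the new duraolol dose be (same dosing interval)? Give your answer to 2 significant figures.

CYP2C8: 0.28 × 5.1 = 1.428
Other: 0.72 (unchanged)
Relative clearance = 1.428 + 0.72 = 2.148.
Exposure is unchanged when dose changes in proportion to clearance. New dose = 20 mg × 2.148 = 43 mg.

43 mg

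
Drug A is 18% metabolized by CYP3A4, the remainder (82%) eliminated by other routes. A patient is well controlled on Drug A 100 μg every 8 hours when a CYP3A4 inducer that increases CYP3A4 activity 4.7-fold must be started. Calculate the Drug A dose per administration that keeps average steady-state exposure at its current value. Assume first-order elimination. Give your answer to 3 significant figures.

CYP3A4: 0.18 × 4.7 = 0.846
Other: 0.82 (unchanged)
New clearance relative to baseline: 0.846 + 0.82 = 1.666.
Exposure is unchanged when dose changes in proportion to clearance. New dose = 100 μg × 1.666 = 167 μg.

167 μg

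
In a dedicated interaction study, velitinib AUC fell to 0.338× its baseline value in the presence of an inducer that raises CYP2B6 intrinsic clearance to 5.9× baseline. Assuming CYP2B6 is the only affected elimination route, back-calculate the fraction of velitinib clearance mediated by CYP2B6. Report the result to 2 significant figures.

0.40

Let x = fm,CYP2B6. Because AUC ∝ 1/CL, relative clearance rose to 1/0.338 = 2.959.
Setting x·5.9 + (1 − x) = 2.959 and solving: x = (2.959 − 1)/(5.9 − 1) = 0.40.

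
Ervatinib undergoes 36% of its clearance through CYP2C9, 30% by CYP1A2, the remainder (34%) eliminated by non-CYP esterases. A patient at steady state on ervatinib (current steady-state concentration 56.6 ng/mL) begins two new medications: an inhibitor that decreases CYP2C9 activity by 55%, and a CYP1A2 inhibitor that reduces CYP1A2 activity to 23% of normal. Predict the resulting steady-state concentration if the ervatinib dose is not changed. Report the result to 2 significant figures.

99 ng/mL

The CYP2C9 pathway (36% of clearance) falls to 0.45× activity: 0.36 × 0.45 = 0.162.
The CYP1A2 pathway (30% of clearance) falls to 0.23× activity: 0.3 × 0.23 = 0.069.
The remaining 34% of clearance is unaffected.
CL_new/CL_old = 0.162 + 0.069 + 0.34 = 0.571.
Dividing the baseline by the relative clearance: 56.6 / 0.571 = 99 ng/mL.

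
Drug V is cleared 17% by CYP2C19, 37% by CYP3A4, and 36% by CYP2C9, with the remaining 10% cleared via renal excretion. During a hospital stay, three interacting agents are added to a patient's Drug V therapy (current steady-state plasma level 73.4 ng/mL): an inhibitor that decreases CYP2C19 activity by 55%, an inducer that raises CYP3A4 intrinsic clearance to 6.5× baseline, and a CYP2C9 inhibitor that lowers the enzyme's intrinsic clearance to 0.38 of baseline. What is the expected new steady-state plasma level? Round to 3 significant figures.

27.0 ng/mL

The CYP2C19 pathway (17% of clearance) falls to 0.45× activity: 0.17 × 0.45 = 0.0765.
The CYP3A4 pathway (37% of clearance) rises to 6.5× activity: 0.37 × 6.5 = 2.405.
The CYP2C9 pathway (36% of clearance) falls to 0.38× activity: 0.36 × 0.38 = 0.1368.
Non-CYP routes (10%) are unchanged.
New clearance relative to baseline: 0.0765 + 2.405 + 0.1368 + 0.1 = 2.7183.
Dividing the baseline by the relative clearance: 73.4 / 2.7183 = 27.0 ng/mL.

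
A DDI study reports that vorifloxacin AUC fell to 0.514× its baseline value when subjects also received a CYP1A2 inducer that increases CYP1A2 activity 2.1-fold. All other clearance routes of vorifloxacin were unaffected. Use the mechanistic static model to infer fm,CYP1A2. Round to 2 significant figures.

Let x = fm,CYP1A2. Because AUC ∝ 1/CL, relative clearance rose to 1/0.514 = 1.946.
Setting x·2.1 + (1 − x) = 1.946 and solving: x = (1.946 − 1)/(2.1 − 1) = 0.86.

0.86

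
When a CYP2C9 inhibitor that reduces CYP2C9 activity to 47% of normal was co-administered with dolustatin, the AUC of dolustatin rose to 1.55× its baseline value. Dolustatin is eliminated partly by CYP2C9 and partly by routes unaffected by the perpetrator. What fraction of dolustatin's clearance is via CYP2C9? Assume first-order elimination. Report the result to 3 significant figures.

0.670

CL'/CL = 1 / 1.55 = 0.6452
0.47·fm + (1 − fm) = 0.6452
fm = (0.6452 − 1) / (0.47 − 1) = 0.670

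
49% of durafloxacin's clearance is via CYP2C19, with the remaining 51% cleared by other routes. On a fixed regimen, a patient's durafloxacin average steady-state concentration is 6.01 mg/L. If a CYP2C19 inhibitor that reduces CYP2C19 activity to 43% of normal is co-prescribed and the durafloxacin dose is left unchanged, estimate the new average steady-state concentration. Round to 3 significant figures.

8.34 mg/L

The CYP2C19 pathway (49% of clearance) is reduced to 0.43× activity: 0.49 × 0.43 = 0.2107.
The remaining 51% of clearance is unaffected.
CL_new/CL_old = 0.2107 + 0.51 = 0.7207.
Average steady-state concentration ∝ 1/CL, so new value = 6.01 / 0.7207 = 8.34 mg/L.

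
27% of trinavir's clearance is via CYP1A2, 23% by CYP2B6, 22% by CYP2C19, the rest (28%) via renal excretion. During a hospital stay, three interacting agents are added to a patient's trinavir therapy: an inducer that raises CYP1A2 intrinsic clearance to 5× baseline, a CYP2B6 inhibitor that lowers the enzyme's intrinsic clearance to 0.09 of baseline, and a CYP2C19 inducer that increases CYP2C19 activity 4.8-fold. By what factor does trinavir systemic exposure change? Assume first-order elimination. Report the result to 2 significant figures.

The CYP1A2 pathway (27% of clearance) increases to 5× activity: 0.27 × 5 = 1.35.
The CYP2B6 pathway (23% of clearance) is reduced to 0.09× activity: 0.23 × 0.09 = 0.0207.
The CYP2C19 pathway (22% of clearance) is boosted to 4.8× activity: 0.22 × 4.8 = 1.056.
Non-CYP routes (28%) are unchanged.
CL_new/CL_old = 1.35 + 0.0207 + 1.056 + 0.28 = 2.7067.
Systemic exposure ∝ 1/CL: fold-change = 1 / 2.7067 = 0.37.

0.37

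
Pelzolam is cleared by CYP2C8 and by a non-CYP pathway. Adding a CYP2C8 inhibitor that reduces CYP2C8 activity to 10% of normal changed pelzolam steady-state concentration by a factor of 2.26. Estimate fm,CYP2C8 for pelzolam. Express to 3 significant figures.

Let fm be the CYP2C8 fraction. New clearance relative to baseline = fm × 0.1 + (1 − fm).
Steady-state concentration ratio = 1 / (new CL fraction), so new CL fraction = 1 / 2.26 = 0.4425.
fm × 0.1 + 1 − fm = 0.4425  ⇒  fm × (0.1 − 1) = −0.5575  ⇒  fm = 0.619.

0.619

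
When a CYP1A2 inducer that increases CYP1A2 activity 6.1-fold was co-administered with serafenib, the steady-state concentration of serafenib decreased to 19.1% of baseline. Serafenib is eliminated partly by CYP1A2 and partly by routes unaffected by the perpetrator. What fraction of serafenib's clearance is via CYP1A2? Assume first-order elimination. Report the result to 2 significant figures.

Let fm be the CYP1A2 fraction. New clearance relative to baseline = fm × 6.1 + (1 − fm).
Steady-state concentration ratio = 1 / (new CL fraction), so new CL fraction = 1 / 0.191 = 5.236.
fm × 6.1 + 1 − fm = 5.236  ⇒  fm × (6.1 − 1) = 4.236  ⇒  fm = 0.83.

0.83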